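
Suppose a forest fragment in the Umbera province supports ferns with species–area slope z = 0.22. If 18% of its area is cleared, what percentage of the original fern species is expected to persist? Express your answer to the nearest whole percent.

S_new/S_old = (A_new/A_old)^z = 0.82^0.22
= exp(0.22 × ln 0.82) = exp(0.22 × -0.1985) = exp(-0.0437) ≈ 0.9573

96%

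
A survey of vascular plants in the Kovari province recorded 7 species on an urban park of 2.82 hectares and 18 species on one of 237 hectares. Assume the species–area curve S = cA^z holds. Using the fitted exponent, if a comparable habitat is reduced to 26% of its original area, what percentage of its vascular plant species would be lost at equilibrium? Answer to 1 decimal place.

z = ln(18/7) / ln(237/2.82) = 0.9445 / 4.4313 = 0.2131
S_new/S_old = (A_new/A_old)^z = 0.26^0.2131 = exp(0.2131 × -1.3471) = 0.7504
Fraction lost = 1 − 0.7504 = 0.2496

25.0%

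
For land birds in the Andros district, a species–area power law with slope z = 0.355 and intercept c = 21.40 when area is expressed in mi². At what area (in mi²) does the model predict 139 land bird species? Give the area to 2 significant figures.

139 = 21.4 × A^0.355  ⇒  A^0.355 = 139/21.4 = 6.495
ln A = ln(6.495) / 0.355 = 1.8711 / 0.355 = 5.2707
A = e^5.2707 ≈ 194.5 mi²

190 mi²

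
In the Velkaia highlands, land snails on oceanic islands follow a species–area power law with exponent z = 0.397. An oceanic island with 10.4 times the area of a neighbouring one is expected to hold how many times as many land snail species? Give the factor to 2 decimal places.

S₂/S₁ = (A₂/A₁)^z = 10.4^0.397
ln(S₂/S₁) = 0.397 × ln 10.4 = 0.397 × 2.3418 = 0.9297
S₂/S₁ = e^0.9297 ≈ 2.534

2.53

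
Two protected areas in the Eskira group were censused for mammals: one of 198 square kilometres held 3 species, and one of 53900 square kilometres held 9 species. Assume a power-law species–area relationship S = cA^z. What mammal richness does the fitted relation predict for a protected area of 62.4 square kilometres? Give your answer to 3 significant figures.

2.39

z = ln(9/3) / ln(53900/198) = 1.0986 / 5.6066 = 0.1959
c = 3 / 198^0.1959 = 3 / 2.819 = 1.064
S₃ = 1.064 × 62.4^0.1959 = 1.064 × 2.248 ≈ 2.393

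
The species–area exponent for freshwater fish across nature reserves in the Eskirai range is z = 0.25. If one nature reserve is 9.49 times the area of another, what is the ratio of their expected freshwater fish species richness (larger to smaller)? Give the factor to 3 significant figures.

S₂/S₁ = (A₂/A₁)^z = 9.49^0.25
ln(S₂/S₁) = 0.25 × ln 9.49 = 0.25 × 2.2502 = 0.5626
S₂/S₁ = e^0.5626 ≈ 1.755

1.76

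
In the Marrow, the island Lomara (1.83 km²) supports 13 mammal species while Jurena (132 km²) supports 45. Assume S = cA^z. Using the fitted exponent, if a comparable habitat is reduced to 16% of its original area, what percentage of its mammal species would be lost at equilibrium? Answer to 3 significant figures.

41.2%

z = ln(45/13) / ln(132/1.83) = 1.2417 / 4.2785 = 0.2902
S_new/S_old = (A_new/A_old)^z = 0.16^0.2902 = exp(0.2902 × -1.8326) = 0.5875
Fraction lost = 1 − 0.5875 = 0.4125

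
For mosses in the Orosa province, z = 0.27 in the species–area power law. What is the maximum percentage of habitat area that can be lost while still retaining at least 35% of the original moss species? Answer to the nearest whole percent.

98%

Need (A_new/A_old)^0.27 = 0.35, so A_new/A_old = 0.35^(1/0.27) = 0.35^3.704
ln(A_new/A_old) = ln 0.35 / 0.27 = -1.0498 / 0.27 = -3.8882
A_new/A_old = e^-3.8882 ≈ 0.02048
Fraction that can be lost = 1 − 0.02048 = 0.9795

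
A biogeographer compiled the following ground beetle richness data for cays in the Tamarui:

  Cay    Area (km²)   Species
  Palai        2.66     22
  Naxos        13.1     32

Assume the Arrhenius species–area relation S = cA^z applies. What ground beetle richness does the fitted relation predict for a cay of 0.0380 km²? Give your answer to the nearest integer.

z = ln(32/22) / ln(13.1/2.66) = 0.3747 / 1.5943 = 0.2350
c = 22 / 2.66^0.2350 = 22 / 1.259 = 17.48
S₃ = 17.48 × 0.038^0.2350 = 17.48 × 0.4637 ≈ 8.106

8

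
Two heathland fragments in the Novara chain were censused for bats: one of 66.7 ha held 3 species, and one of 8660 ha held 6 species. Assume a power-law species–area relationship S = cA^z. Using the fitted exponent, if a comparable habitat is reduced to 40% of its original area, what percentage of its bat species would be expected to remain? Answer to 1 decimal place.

87.8%

z = ln(6/3) / ln(8660/66.7) = 0.6931 / 4.8663 = 0.1424
S_new/S_old = (A_new/A_old)^z = 0.4^0.1424 = exp(0.1424 × -0.9163) = 0.8776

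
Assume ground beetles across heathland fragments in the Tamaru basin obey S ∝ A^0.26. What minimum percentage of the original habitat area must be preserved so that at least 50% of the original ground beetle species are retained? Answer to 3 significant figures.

6.95%

Need (A_new/A_old)^0.26 = 0.5, so A_new/A_old = 0.5^(1/0.26) = 0.5^3.846
ln(A_new/A_old) = ln 0.5 / 0.26 = -0.6931 / 0.26 = -2.6660
A_new/A_old = e^-2.6660 ≈ 0.06953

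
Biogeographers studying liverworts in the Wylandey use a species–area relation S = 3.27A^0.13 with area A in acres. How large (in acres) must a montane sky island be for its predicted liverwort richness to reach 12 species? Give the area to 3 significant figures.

22000 acres

12 = 3.27 × A^0.13  ⇒  A^0.13 = 12/3.27 = 3.67
ln A = ln(3.67) / 0.13 = 1.3001 / 0.13 = 10.0009
A = e^10.0009 ≈ 22046 acres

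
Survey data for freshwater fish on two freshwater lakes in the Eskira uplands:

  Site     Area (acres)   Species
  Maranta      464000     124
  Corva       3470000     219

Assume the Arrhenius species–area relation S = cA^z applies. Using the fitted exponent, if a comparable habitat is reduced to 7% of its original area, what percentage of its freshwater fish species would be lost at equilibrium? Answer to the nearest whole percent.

z = ln(219/124) / ln(3470000/464000) = 0.5688 / 2.0120 = 0.2827
S_new/S_old = (A_new/A_old)^z = 0.07^0.2827 = exp(0.2827 × -2.6593) = 0.4715
Fraction lost = 1 − 0.4715 = 0.5285

53%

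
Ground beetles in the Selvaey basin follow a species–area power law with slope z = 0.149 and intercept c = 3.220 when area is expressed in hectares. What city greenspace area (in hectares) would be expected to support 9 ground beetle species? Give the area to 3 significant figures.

991 hectares

9 = 3.22 × A^0.149  ⇒  A^0.149 = 9/3.22 = 2.795
ln A = ln(2.795) / 0.149 = 1.0278 / 0.149 = 6.8983
A = e^6.8983 ≈ 990.6 hectares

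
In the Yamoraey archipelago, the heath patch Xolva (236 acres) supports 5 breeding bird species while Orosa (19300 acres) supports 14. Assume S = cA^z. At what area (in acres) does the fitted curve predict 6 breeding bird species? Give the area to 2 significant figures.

510 acres

z = ln(14/5) / ln(19300/236) = 1.0296 / 4.4040 = 0.2338
c = 5 / 236^0.2338 = 5 / 3.587 = 1.394
A = (6/1.394)^(1/0.2338) ⇒ ln A = ln(4.305)/0.2338 = 6.2437
A = e^6.2437 ≈ 514.8 acres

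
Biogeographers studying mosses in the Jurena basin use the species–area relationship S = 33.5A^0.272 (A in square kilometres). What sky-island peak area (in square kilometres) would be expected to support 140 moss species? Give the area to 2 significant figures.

190 square kilometres

140 = 33.5 × A^0.272  ⇒  A^0.272 = 140/33.5 = 4.179
ln A = ln(4.179) / 0.272 = 1.4301 / 0.272 = 5.2577
A = e^5.2577 ≈ 192 square kilometres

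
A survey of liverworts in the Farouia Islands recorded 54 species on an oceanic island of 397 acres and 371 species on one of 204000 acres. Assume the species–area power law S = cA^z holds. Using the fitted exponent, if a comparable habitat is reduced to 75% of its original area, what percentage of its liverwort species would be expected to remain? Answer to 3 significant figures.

z = ln(371/54) / ln(204000/397) = 1.9272 / 6.2419 = 0.3088
S_new/S_old = (A_new/A_old)^z = 0.75^0.3088 = exp(0.3088 × -0.2877) = 0.915

91.5%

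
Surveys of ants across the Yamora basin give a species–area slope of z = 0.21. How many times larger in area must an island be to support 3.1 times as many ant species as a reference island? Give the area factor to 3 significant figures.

(A₂/A₁)^0.21 = 3.1, so A₂/A₁ = 3.1^(1/0.21) = 3.1^4.762
ln(A₂/A₁) = ln 3.1 / 0.21 = 1.1314 / 0.21 = 5.3876
A₂/A₁ = e^5.3876 ≈ 218.7

219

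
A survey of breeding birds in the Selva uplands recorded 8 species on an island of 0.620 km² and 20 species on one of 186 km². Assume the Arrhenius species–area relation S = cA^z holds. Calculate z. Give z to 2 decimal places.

Taking logs: ln S = ln c + z ln A, so z = (ln S₂ − ln S₁)/(ln A₂ − ln A₁).
z = ln(20/8) / ln(186/0.62) = ln(2.5) / ln(300) = 0.9163 / 5.7038 = 0.1606

0.16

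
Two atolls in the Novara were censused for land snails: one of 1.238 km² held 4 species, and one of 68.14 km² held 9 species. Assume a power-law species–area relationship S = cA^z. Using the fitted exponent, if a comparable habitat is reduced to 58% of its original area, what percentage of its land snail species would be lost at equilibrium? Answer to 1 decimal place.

10.4%

z = ln(9/4) / ln(68.14/1.238) = 0.8109 / 4.0081 = 0.2023
S_new/S_old = (A_new/A_old)^z = 0.58^0.2023 = exp(0.2023 × -0.5447) = 0.8956
Fraction lost = 1 − 0.8956 = 0.1044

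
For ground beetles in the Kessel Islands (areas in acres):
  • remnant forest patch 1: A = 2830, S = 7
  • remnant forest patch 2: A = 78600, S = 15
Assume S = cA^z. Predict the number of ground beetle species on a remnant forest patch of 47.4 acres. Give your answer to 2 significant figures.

z = ln(15/7) / ln(78600/2830) = 0.7621 / 3.3241 = 0.2293
c = 7 / 2830^0.2293 = 7 / 6.186 = 1.132
S₃ = 1.132 × 47.4^0.2293 = 1.132 × 2.422 ≈ 2.741

2.7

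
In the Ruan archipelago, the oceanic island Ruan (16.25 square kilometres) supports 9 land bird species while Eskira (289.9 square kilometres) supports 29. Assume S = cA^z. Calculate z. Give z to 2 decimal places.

0.41

Taking logs: ln S = ln c + z ln A, so z = (ln S₂ − ln S₁)/(ln A₂ − ln A₁).
z = ln(29/9) / ln(289.9/16.25) = ln(3.222) / ln(17.84) = 1.1701 / 2.8814 = 0.4061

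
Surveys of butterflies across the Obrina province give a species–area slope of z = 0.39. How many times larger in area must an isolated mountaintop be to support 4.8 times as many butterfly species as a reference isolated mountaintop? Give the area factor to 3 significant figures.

(A₂/A₁)^0.39 = 4.8, so A₂/A₁ = 4.8^(1/0.39) = 4.8^2.564
ln(A₂/A₁) = ln 4.8 / 0.39 = 1.5686 / 0.39 = 4.0221
A₂/A₁ = e^4.0221 ≈ 55.82

55.8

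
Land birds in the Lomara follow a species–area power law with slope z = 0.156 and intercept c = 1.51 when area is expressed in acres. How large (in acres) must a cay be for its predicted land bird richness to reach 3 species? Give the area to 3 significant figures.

3 = 1.51 × A^0.156  ⇒  A^0.156 = 3/1.51 = 1.987
ln A = ln(1.987) / 0.156 = 0.6865 / 0.156 = 4.4007
A = e^4.4007 ≈ 81.5 acres

81.5 acres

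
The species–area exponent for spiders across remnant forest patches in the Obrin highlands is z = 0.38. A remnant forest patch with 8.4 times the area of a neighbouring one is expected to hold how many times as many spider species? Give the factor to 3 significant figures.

2.25

S₂/S₁ = (A₂/A₁)^z = 8.4^0.38
ln(S₂/S₁) = 0.38 × ln 8.4 = 0.38 × 2.1282 = 0.8087
S₂/S₁ = e^0.8087 ≈ 2.245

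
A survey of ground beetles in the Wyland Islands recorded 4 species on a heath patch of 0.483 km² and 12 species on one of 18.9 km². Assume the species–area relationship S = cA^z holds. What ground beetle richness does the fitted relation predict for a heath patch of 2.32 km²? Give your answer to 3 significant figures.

z = ln(12/4) / ln(18.9/0.483) = 1.0986 / 3.6669 = 0.2996
c = 4 / 0.483^0.2996 = 4 / 0.8041 = 4.975
S₃ = 4.975 × 2.32^0.2996 = 4.975 × 1.287 ≈ 6.401

6.40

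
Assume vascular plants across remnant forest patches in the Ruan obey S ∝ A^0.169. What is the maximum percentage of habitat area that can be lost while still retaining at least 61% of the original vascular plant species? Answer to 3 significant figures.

Need (A_new/A_old)^0.169 = 0.61, so A_new/A_old = 0.61^(1/0.169) = 0.61^5.917
ln(A_new/A_old) = ln 0.61 / 0.169 = -0.4943 / 0.169 = -2.9248
A_new/A_old = e^-2.9248 ≈ 0.05367
Fraction that can be lost = 1 − 0.05367 = 0.9463

94.6%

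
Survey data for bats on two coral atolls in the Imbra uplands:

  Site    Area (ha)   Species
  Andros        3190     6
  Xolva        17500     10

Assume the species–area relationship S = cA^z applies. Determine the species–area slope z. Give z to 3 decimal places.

0.300

Taking logs: ln S = ln c + z ln A, so z = (ln S₂ − ln S₁)/(ln A₂ − ln A₁).
z = ln(10/6) / ln(17500/3190) = ln(1.667) / ln(5.486) = 0.5108 / 1.7022 = 0.3001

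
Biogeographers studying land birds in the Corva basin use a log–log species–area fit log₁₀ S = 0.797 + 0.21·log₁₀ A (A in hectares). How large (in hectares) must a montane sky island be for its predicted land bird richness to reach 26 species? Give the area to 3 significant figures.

26 = 6.266 × A^0.21  ⇒  A^0.21 = 26/6.266 = 4.149
ln A = ln(4.149) / 0.21 = 1.4229 / 0.21 = 6.7759
A = e^6.7759 ≈ 876.5 hectares

876 hectares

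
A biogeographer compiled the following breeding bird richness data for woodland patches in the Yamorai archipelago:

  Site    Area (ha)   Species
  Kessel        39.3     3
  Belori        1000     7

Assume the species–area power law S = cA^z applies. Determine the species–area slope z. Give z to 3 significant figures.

0.262

Taking logs: ln S = ln c + z ln A, so z = (ln S₂ − ln S₁)/(ln A₂ − ln A₁).
z = ln(7/3) / ln(1000/39.3) = ln(2.333) / ln(25.45) = 0.8473 / 3.2365 = 0.2618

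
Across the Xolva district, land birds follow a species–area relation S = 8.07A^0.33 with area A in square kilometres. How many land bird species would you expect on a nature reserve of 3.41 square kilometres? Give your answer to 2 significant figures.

S = 8.07 × 3.41^0.33
ln S = ln 8.07 + 0.33 × ln 3.41 = 2.0882 + 0.33 × 1.2267 = 2.4930
S = e^2.4930 ≈ 12.1

12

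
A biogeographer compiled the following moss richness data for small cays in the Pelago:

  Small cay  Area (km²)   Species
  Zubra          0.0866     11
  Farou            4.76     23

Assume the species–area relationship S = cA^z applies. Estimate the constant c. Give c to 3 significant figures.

z = ln(S₂/S₁) / ln(A₂/A₁) = ln(23/11) / ln(4.76/0.0866) = 0.7376 / 4.0067 = 0.1841
c = S₁ / A₁^z = 11 / 0.0866^0.1841 = 11 / 0.6374 = 17.26

17.3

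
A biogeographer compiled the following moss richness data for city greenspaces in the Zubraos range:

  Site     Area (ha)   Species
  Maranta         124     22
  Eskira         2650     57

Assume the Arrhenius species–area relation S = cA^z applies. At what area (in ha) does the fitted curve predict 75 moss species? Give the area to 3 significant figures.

6410 ha

z = ln(57/22) / ln(2650/124) = 0.9520 / 3.0620 = 0.3109
c = 22 / 124^0.3109 = 22 / 4.476 = 4.915
A = (75/4.915)^(1/0.3109) ⇒ ln A = ln(15.26)/0.3109 = 8.7650
A = e^8.7650 ≈ 6406 ha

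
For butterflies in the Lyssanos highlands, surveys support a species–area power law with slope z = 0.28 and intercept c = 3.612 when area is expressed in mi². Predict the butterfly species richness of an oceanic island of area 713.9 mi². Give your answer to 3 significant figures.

22.7

S = 3.612 × 713.9^0.28
ln S = ln 3.612 + 0.28 × ln 713.9 = 1.2843 + 0.28 × 6.5707 = 3.1241
S = e^3.1241 ≈ 22.74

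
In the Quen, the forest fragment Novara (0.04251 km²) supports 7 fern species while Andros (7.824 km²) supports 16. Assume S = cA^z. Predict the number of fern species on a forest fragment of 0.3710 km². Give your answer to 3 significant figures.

z = ln(16/7) / ln(7.824/0.04251) = 0.8267 / 5.2152 = 0.1585
c = 7 / 0.04251^0.1585 = 7 / 0.6062 = 11.55
S₃ = 11.55 × 0.371^0.1585 = 11.55 × 0.8546 ≈ 9.868

9.87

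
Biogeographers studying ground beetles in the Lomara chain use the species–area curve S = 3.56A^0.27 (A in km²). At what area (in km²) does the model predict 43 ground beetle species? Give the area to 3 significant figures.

10200 km²

43 = 3.56 × A^0.27  ⇒  A^0.27 = 43/3.56 = 12.08
ln A = ln(12.08) / 0.27 = 2.4914 / 0.27 = 9.2276
A = e^9.2276 ≈ 10174 km²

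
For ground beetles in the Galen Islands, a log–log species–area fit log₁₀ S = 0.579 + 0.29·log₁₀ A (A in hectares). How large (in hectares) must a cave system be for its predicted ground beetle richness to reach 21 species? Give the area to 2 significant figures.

21 = 3.793 × A^0.29  ⇒  A^0.29 = 21/3.793 = 5.536
ln A = ln(5.536) / 0.29 = 1.7113 / 0.29 = 5.9011
A = e^5.9011 ≈ 365.4 hectares

370 hectares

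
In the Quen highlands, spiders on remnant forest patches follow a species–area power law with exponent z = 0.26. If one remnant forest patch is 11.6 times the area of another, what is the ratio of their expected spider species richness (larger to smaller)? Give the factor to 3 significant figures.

S₂/S₁ = (A₂/A₁)^z = 11.6^0.26
ln(S₂/S₁) = 0.26 × ln 11.6 = 0.26 × 2.4510 = 0.6373
S₂/S₁ = e^0.6373 ≈ 1.891

1.89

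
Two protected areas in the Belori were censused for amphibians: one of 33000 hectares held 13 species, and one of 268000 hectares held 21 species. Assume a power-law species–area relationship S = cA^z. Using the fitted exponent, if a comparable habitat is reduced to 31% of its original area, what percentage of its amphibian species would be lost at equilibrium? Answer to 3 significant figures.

23.5%

z = ln(21/13) / ln(268000/33000) = 0.4796 / 2.0945 = 0.2290
S_new/S_old = (A_new/A_old)^z = 0.31^0.2290 = exp(0.2290 × -1.1712) = 0.7648
Fraction lost = 1 − 0.7648 = 0.2352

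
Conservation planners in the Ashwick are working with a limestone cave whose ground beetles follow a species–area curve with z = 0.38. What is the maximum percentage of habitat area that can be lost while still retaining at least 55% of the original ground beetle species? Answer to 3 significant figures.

Need (A_new/A_old)^0.38 = 0.55, so A_new/A_old = 0.55^(1/0.38) = 0.55^2.632
ln(A_new/A_old) = ln 0.55 / 0.38 = -0.5978 / 0.38 = -1.5733
A_new/A_old = e^-1.5733 ≈ 0.2074
Fraction that can be lost = 1 − 0.2074 = 0.7926

79.3%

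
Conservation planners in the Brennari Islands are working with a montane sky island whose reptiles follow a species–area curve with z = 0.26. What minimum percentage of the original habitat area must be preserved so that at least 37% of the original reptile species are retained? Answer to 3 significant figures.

Need (A_new/A_old)^0.26 = 0.37, so A_new/A_old = 0.37^(1/0.26) = 0.37^3.846
ln(A_new/A_old) = ln 0.37 / 0.26 = -0.9943 / 0.26 = -3.8240
A_new/A_old = e^-3.8240 ≈ 0.02184

2.18%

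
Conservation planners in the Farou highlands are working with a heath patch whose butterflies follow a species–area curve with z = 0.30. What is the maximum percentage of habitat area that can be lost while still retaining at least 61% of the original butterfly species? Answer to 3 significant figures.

80.7%

Need (A_new/A_old)^0.3 = 0.61, so A_new/A_old = 0.61^(1/0.3) = 0.61^3.333
ln(A_new/A_old) = ln 0.61 / 0.3 = -0.4943 / 0.3 = -1.6477
A_new/A_old = e^-1.6477 ≈ 0.1925
Fraction that can be lost = 1 − 0.1925 = 0.8075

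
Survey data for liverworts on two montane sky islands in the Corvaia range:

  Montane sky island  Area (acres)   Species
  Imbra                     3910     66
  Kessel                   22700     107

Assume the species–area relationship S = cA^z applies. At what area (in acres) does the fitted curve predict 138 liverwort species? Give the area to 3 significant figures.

z = ln(107/66) / ln(22700/3910) = 0.4832 / 1.7588 = 0.2747
c = 66 / 3910^0.2747 = 66 / 9.701 = 6.803
A = (138/6.803)^(1/0.2747) ⇒ ln A = ln(20.28)/0.2747 = 10.9563
A = e^10.9563 ≈ 57312 acres

57300 acres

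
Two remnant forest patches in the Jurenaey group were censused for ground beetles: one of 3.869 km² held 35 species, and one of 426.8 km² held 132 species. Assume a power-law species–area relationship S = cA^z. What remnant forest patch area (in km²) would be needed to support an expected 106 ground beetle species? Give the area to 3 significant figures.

196 km²

z = ln(132/35) / ln(426.8/3.869) = 1.3275 / 4.7033 = 0.2822
c = 35 / 3.869^0.2822 = 35 / 1.465 = 23.89
A = (106/23.89)^(1/0.2822) ⇒ ln A = ln(4.437)/0.2822 = 5.2791
A = e^5.2791 ≈ 196.2 km²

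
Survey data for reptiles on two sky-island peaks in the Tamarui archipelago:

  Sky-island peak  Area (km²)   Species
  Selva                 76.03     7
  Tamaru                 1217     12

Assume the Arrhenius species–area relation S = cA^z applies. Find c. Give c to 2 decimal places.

3.02

z = ln(S₂/S₁) / ln(A₂/A₁) = ln(12/7) / ln(1217/76.03) = 0.5390 / 2.7730 = 0.1944
c = S₁ / A₁^z = 7 / 76.03^0.1944 = 7 / 2.321 = 3.016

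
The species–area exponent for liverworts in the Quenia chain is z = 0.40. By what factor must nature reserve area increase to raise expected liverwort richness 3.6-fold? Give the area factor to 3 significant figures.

(A₂/A₁)^0.4 = 3.6, so A₂/A₁ = 3.6^(1/0.4) = 3.6^2.5
ln(A₂/A₁) = ln 3.6 / 0.4 = 1.2809 / 0.4 = 3.2023
A₂/A₁ = e^3.2023 ≈ 24.59

24.6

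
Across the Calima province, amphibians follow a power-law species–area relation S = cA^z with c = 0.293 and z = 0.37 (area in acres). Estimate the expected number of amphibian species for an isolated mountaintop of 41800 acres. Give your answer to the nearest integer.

S = 0.293 × 41800^0.37
ln S = ln 0.293 + 0.37 × ln 41800 = -1.2276 + 0.37 × 10.6407 = 2.7095
S = e^2.7095 ≈ 15.02

15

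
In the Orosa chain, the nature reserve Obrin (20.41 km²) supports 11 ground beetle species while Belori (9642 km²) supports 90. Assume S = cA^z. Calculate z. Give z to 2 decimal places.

0.34

Taking logs: ln S = ln c + z ln A, so z = (ln S₂ − ln S₁)/(ln A₂ − ln A₁).
z = ln(90/11) / ln(9642/20.41) = ln(8.182) / ln(472.4) = 2.1019 / 6.1579 = 0.3413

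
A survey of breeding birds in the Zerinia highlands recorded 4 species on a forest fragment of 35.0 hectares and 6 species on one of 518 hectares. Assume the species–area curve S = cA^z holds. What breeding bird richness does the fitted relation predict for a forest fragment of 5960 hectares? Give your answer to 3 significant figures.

z = ln(6/4) / ln(518/35) = 0.4055 / 2.6946 = 0.1505
c = 4 / 35^0.1505 = 4 / 1.707 = 2.343
S₃ = 2.343 × 5960^0.1505 = 2.343 × 3.699 ≈ 8.665

8.67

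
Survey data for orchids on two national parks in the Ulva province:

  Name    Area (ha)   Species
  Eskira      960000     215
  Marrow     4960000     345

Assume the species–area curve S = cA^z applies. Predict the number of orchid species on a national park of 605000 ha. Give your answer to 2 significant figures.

z = ln(345/215) / ln(4960000/960000) = 0.4729 / 1.6422 = 0.2880
c = 215 / 960000^0.2880 = 215 / 52.81 = 4.071
S₃ = 4.071 × 605000^0.2880 = 4.071 × 46.23 ≈ 188.2

190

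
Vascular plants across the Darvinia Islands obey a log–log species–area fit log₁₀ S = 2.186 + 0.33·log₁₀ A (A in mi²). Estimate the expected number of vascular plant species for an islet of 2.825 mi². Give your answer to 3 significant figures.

S = 153.5 × 2.825^0.33
ln S = ln 153.5 + 0.33 × ln 2.825 = 5.0335 + 0.33 × 1.0385 = 5.3762
S = e^5.3762 ≈ 216.2

216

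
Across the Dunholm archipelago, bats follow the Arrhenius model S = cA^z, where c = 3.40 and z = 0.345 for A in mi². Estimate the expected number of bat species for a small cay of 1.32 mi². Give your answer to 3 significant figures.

3.74

S = 3.4 × 1.32^0.345 = 3.4 × 1.101 ≈ 3.742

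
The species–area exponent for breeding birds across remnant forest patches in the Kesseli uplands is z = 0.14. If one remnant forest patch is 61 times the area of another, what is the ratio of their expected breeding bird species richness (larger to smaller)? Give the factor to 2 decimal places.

S₂/S₁ = (A₂/A₁)^z = 61^0.14
ln(S₂/S₁) = 0.14 × ln 61 = 0.14 × 4.1109 = 0.5755
S₂/S₁ = e^0.5755 ≈ 1.778

1.78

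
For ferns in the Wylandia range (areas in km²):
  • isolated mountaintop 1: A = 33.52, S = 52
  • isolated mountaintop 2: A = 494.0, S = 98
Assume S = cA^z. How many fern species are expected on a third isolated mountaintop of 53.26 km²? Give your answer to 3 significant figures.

z = ln(98/52) / ln(494/33.52) = 0.6337 / 2.6904 = 0.2356
c = 52 / 33.52^0.2356 = 52 / 2.287 = 22.74
S₃ = 22.74 × 53.26^0.2356 = 22.74 × 2.551 ≈ 57.99

58.0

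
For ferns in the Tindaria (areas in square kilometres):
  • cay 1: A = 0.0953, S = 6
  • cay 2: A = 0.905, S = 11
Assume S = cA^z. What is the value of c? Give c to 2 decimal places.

z = ln(S₂/S₁) / ln(A₂/A₁) = ln(11/6) / ln(0.905/0.0953) = 0.6061 / 2.2509 = 0.2693
c = S₁ / A₁^z = 6 / 0.0953^0.2693 = 6 / 0.531 = 11.3

11.30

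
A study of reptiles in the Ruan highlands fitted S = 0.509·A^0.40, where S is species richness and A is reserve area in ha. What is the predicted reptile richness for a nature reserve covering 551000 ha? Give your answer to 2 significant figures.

100

S = 0.509 × 551000^0.4 = 0.509 × 197.9 ≈ 100.7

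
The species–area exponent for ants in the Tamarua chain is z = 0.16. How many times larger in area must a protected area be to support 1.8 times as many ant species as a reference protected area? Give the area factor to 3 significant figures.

(A₂/A₁)^0.16 = 1.8, so A₂/A₁ = 1.8^(1/0.16) = 1.8^6.25
ln(A₂/A₁) = ln 1.8 / 0.16 = 0.5878 / 0.16 = 3.6737
A₂/A₁ = e^3.6737 ≈ 39.4

39.4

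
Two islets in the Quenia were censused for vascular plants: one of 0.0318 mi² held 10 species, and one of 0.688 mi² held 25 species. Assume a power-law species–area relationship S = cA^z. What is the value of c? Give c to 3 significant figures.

z = ln(S₂/S₁) / ln(A₂/A₁) = ln(25/10) / ln(0.688/0.0318) = 0.9163 / 3.0743 = 0.2980
c = S₁ / A₁^z = 10 / 0.0318^0.2980 = 10 / 0.3578 = 27.95

27.9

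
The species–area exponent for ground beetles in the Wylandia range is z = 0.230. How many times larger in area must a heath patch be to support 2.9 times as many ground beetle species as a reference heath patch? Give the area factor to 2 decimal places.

(A₂/A₁)^0.23 = 2.9, so A₂/A₁ = 2.9^(1/0.23) = 2.9^4.348
ln(A₂/A₁) = ln 2.9 / 0.23 = 1.0647 / 0.23 = 4.6292
A₂/A₁ = e^4.6292 ≈ 102.4

102.43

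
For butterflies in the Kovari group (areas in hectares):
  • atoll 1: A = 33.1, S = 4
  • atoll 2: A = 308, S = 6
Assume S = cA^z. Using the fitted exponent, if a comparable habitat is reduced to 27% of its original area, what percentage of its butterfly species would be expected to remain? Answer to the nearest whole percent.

79%

z = ln(6/4) / ln(308/33.1) = 0.4055 / 2.2306 = 0.1818
S_new/S_old = (A_new/A_old)^z = 0.27^0.1818 = exp(0.1818 × -1.3093) = 0.7882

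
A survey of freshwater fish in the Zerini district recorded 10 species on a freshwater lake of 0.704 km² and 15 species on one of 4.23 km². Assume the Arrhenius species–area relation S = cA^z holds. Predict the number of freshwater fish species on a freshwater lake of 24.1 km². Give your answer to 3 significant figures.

z = ln(15/10) / ln(4.23/0.704) = 0.4055 / 1.7932 = 0.2261
c = 10 / 0.704^0.2261 = 10 / 0.9237 = 10.83
S₃ = 10.83 × 24.1^0.2261 = 10.83 × 2.054 ≈ 22.23

22.2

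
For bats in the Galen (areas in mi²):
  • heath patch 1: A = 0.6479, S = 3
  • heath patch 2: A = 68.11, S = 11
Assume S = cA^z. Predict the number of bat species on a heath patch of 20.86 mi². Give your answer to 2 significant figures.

z = ln(11/3) / ln(68.11/0.6479) = 1.2993 / 4.6551 = 0.2791
c = 3 / 0.6479^0.2791 = 3 / 0.8859 = 3.386
S₃ = 3.386 × 20.86^0.2791 = 3.386 × 2.335 ≈ 7.906

7.9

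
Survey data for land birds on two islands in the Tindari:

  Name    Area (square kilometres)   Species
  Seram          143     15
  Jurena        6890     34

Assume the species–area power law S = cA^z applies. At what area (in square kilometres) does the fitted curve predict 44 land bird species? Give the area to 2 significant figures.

23000 square kilometres

z = ln(34/15) / ln(6890/143) = 0.8183 / 3.8750 = 0.2112
c = 15 / 143^0.2112 = 15 / 2.852 = 5.259
A = (44/5.259)^(1/0.2112) ⇒ ln A = ln(8.366)/0.2112 = 10.0587
A = e^10.0587 ≈ 23359 square kilometres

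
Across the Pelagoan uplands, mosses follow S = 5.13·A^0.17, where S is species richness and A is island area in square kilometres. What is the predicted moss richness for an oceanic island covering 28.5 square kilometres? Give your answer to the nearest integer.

S = 5.13 × 28.5^0.17 = 5.13 × 1.767 ≈ 9.067

9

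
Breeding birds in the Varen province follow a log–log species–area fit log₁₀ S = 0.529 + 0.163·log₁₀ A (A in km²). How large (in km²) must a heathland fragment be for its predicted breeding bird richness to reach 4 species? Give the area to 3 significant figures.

4 = 3.381 × A^0.163  ⇒  A^0.163 = 4/3.381 = 1.183
ln A = ln(1.183) / 0.163 = 0.1682 / 0.163 = 1.0321
A = e^1.0321 ≈ 2.807 km²

2.81 km²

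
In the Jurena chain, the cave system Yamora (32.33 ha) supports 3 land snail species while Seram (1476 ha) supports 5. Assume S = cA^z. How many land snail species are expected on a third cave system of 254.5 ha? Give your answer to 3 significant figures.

3.95

z = ln(5/3) / ln(1476/32.33) = 0.5108 / 3.8211 = 0.1337
c = 3 / 32.33^0.1337 = 3 / 1.592 = 1.885
S₃ = 1.885 × 254.5^0.1337 = 1.885 × 2.097 ≈ 3.953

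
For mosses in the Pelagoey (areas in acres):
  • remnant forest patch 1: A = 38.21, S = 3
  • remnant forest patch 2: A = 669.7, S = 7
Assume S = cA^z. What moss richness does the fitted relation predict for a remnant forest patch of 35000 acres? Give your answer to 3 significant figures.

22.6

z = ln(7/3) / ln(669.7/38.21) = 0.8473 / 2.8637 = 0.2959
c = 3 / 38.21^0.2959 = 3 / 2.938 = 1.021
S₃ = 1.021 × 35000^0.2959 = 1.021 × 22.1 ≈ 22.57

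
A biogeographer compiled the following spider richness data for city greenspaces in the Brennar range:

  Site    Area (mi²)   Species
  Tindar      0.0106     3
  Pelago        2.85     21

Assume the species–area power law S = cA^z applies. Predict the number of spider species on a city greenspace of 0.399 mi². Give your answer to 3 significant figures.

10.6

z = ln(21/3) / ln(2.85/0.0106) = 1.9459 / 5.5942 = 0.3478
c = 3 / 0.0106^0.3478 = 3 / 0.2056 = 14.59
S₃ = 14.59 × 0.399^0.3478 = 14.59 × 0.7264 ≈ 10.6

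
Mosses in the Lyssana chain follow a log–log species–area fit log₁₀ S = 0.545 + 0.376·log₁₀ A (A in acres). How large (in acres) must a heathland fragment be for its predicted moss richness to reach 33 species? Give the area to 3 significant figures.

33 = 3.508 × A^0.376  ⇒  A^0.376 = 33/3.508 = 9.408
ln A = ln(9.408) / 0.376 = 2.2416 / 0.376 = 5.9617
A = e^5.9617 ≈ 388.3 acres

388 acres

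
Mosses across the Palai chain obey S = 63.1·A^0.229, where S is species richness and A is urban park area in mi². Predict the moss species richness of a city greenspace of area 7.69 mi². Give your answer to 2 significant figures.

S = 63.1 × 7.69^0.229 = 63.1 × 1.595 ≈ 100.7

100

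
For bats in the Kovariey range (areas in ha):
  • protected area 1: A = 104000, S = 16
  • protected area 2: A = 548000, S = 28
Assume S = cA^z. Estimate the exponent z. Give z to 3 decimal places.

0.337

Taking logs: ln S = ln c + z ln A, so z = (ln S₂ − ln S₁)/(ln A₂ − ln A₁).
z = ln(28/16) / ln(548000/104000) = ln(1.75) / ln(5.269) = 0.5596 / 1.6619 = 0.3367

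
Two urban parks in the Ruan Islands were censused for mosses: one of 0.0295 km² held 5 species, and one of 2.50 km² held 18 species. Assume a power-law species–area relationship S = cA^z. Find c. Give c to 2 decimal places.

z = ln(S₂/S₁) / ln(A₂/A₁) = ln(18/5) / ln(2.5/0.0295) = 1.2809 / 4.4397 = 0.2885
c = S₁ / A₁^z = 5 / 0.0295^0.2885 = 5 / 0.3618 = 13.82

13.82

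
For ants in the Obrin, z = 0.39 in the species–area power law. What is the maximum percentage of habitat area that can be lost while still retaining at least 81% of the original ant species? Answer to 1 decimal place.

41.7%

Need (A_new/A_old)^0.39 = 0.81, so A_new/A_old = 0.81^(1/0.39) = 0.81^2.564
ln(A_new/A_old) = ln 0.81 / 0.39 = -0.2107 / 0.39 = -0.5403
A_new/A_old = e^-0.5403 ≈ 0.5826
Fraction that can be lost = 1 − 0.5826 = 0.4174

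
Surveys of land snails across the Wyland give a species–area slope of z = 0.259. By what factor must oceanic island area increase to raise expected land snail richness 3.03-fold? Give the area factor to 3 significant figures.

72.3

(A₂/A₁)^0.259 = 3.03, so A₂/A₁ = 3.03^(1/0.259) = 3.03^3.861
ln(A₂/A₁) = ln 3.03 / 0.259 = 1.1086 / 0.259 = 4.2802
A₂/A₁ = e^4.2802 ≈ 72.25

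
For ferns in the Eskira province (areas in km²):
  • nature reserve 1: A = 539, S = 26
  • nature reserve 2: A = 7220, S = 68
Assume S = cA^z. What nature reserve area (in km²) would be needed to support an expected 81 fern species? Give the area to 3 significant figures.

z = ln(68/26) / ln(7220/539) = 0.9614 / 2.5949 = 0.3705
c = 26 / 539^0.3705 = 26 / 10.28 = 2.529
A = (81/2.529)^(1/0.3705) ⇒ ln A = ln(32.03)/0.3705 = 9.3568
A = e^9.3568 ≈ 11577 km²

11600 km²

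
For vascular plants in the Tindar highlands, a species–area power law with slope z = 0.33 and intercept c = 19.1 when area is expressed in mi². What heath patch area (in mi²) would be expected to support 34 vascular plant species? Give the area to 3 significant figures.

34 = 19.1 × A^0.33  ⇒  A^0.33 = 34/19.1 = 1.78
ln A = ln(1.78) / 0.33 = 0.5767 / 0.33 = 1.7475
A = e^1.7475 ≈ 5.74 mi²

5.74 mi²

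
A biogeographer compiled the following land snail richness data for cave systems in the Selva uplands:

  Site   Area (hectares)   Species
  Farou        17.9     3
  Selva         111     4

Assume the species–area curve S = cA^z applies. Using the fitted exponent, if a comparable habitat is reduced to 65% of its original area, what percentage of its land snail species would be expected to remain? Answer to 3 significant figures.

z = ln(4/3) / ln(111/17.9) = 0.2877 / 1.8247 = 0.1577
S_new/S_old = (A_new/A_old)^z = 0.65^0.1577 = exp(0.1577 × -0.4308) = 0.9343

93.4%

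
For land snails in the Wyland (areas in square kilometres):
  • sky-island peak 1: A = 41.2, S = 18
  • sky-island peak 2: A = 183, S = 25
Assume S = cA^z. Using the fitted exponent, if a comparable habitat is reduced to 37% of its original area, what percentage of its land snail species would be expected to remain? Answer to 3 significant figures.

80.3%

z = ln(25/18) / ln(183/41.2) = 0.3285 / 1.4910 = 0.2203
S_new/S_old = (A_new/A_old)^z = 0.37^0.2203 = exp(0.2203 × -0.9943) = 0.8033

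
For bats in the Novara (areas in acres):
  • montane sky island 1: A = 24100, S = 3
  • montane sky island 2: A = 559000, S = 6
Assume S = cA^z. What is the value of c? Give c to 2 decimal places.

z = ln(S₂/S₁) / ln(A₂/A₁) = ln(6/3) / ln(559000/24100) = 0.6931 / 3.1439 = 0.2205
c = S₁ / A₁^z = 3 / 24100^0.2205 = 3 / 9.249 = 0.3243

0.32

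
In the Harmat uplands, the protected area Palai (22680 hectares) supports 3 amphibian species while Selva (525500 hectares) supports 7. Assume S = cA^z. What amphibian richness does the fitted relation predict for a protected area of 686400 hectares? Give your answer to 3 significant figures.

z = ln(7/3) / ln(525500/22680) = 0.8473 / 3.1429 = 0.2696
c = 3 / 22680^0.2696 = 3 / 14.94 = 0.2008
S₃ = 0.2008 × 686400^0.2696 = 0.2008 × 37.45 ≈ 7.523

7.52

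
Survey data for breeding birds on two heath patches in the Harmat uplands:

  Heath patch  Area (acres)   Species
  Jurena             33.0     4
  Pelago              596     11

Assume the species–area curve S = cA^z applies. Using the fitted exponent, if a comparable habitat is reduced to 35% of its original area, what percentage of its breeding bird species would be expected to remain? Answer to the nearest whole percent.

69%

z = ln(11/4) / ln(596/33) = 1.0116 / 2.8937 = 0.3496
S_new/S_old = (A_new/A_old)^z = 0.35^0.3496 = exp(0.3496 × -1.0498) = 0.6928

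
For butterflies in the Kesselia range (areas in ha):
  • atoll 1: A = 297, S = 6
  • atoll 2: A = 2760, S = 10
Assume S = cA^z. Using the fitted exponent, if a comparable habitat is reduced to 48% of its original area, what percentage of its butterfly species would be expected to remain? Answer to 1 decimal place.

z = ln(10/6) / ln(2760/297) = 0.5108 / 2.2293 = 0.2291
S_new/S_old = (A_new/A_old)^z = 0.48^0.2291 = exp(0.2291 × -0.7340) = 0.8452

84.5%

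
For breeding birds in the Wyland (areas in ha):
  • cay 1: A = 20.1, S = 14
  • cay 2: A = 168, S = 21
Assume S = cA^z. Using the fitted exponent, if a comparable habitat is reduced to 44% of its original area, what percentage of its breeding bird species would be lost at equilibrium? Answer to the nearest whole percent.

15%

z = ln(21/14) / ln(168/20.1) = 0.4055 / 2.1232 = 0.1910
S_new/S_old = (A_new/A_old)^z = 0.44^0.1910 = exp(0.1910 × -0.8210) = 0.8549
Fraction lost = 1 − 0.8549 = 0.1451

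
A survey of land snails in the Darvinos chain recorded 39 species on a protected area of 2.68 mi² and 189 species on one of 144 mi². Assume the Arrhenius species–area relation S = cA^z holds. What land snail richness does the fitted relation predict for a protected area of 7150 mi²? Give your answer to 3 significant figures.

z = ln(189/39) / ln(144/2.68) = 1.5782 / 3.9840 = 0.3961
c = 39 / 2.68^0.3961 = 39 / 1.478 = 26.39
S₃ = 26.39 × 7150^0.3961 = 26.39 × 33.64 ≈ 887.7

888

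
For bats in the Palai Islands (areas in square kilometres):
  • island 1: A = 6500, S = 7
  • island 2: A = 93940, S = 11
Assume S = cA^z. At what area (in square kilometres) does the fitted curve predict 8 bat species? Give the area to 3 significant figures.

14300 square kilometres

z = ln(11/7) / ln(93940/6500) = 0.4520 / 2.6709 = 0.1692
c = 7 / 6500^0.1692 = 7 / 4.418 = 1.584
A = (8/1.584)^(1/0.1692) ⇒ ln A = ln(5.049)/0.1692 = 9.5686
A = e^9.5686 ≈ 14309 square kilometres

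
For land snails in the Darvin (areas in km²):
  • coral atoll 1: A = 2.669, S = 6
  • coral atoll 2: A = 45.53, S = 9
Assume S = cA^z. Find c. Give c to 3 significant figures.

5.21

z = ln(S₂/S₁) / ln(A₂/A₁) = ln(9/6) / ln(45.53/2.669) = 0.4055 / 2.8367 = 0.1429
c = S₁ / A₁^z = 6 / 2.669^0.1429 = 6 / 1.151 = 5.214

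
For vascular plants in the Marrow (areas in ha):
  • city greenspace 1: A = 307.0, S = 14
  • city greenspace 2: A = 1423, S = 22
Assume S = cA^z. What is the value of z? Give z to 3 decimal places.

0.295

Taking logs: ln S = ln c + z ln A, so z = (ln S₂ − ln S₁)/(ln A₂ − ln A₁).
z = ln(22/14) / ln(1423/307) = ln(1.571) / ln(4.635) = 0.4520 / 1.5337 = 0.2947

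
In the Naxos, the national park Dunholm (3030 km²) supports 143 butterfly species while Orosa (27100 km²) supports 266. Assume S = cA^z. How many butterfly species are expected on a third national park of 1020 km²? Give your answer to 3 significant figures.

z = ln(266/143) / ln(27100/3030) = 0.6207 / 2.1910 = 0.2833
c = 143 / 3030^0.2833 = 143 / 9.688 = 14.76
S₃ = 14.76 × 1020^0.2833 = 14.76 × 7.117 ≈ 105

105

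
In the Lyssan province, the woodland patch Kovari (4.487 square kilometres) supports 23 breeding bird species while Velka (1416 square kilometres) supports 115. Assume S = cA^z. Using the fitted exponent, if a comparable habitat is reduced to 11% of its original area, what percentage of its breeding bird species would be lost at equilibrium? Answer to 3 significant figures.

46.1%

z = ln(115/23) / ln(1416/4.487) = 1.6094 / 5.7544 = 0.2797
S_new/S_old = (A_new/A_old)^z = 0.11^0.2797 = exp(0.2797 × -2.2073) = 0.5394
Fraction lost = 1 − 0.5394 = 0.4606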